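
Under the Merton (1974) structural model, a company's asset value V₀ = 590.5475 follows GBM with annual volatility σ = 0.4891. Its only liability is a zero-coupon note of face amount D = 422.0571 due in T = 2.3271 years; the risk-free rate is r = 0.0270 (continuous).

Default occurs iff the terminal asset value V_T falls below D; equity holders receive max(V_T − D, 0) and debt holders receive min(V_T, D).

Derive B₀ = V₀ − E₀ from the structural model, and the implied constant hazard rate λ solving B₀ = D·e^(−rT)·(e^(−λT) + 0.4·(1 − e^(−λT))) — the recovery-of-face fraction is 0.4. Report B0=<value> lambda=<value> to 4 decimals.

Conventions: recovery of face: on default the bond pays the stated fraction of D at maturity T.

With assets at 590.5475 and a single debt payment of 422.0571 at 2.3271 years:
d₁ = [ln(V₀/D) + (r + σ²/2)T] / (σ√T)
   = [ln(590.5475/422.0571) + (0.0270 + 0.5·0.4891²)·2.3271] / (0.4891·√2.3271)
   = [0.335909 + 0.341175] / 0.746114 = 0.907481
d₂ = d₁ − σ√T = 0.907481 − 0.746114 = 0.161367
N(d₁) = 0.817924,  N(d₂) = 0.564098,  e^(−rT) = 0.939102
E₀ = V₀·N(d₁) − D·e^(−rT)·N(d₂)
   = 590.5475·0.817924 − 422.0571·0.939102·0.564098 = 259.440139
B₀ = V₀ − E₀ = 590.5475 − 259.440139 = 331.107361
e^(−λT) = (B₀·e^(rT)/D − 0.4)/(1 − 0.4) = (331.1074·1.064848/422.0571 − 0.4)/0.6 = 0.72563674
λ = −ln(0.72563674)/2.3271 = 0.137813

B0=331.1074 lambda=0.1378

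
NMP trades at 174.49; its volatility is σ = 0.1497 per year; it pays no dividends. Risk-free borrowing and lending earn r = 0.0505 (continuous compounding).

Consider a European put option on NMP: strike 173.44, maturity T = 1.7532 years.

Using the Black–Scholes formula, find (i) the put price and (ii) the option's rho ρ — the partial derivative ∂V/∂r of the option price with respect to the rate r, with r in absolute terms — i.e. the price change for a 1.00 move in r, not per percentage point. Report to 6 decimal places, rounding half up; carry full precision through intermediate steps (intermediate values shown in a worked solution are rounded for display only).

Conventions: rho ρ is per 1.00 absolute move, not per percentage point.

σ√T = 0.1497·√1.7532 = 0.198215
d₁ = (ln(S/K) + (r+σ²/2)T) / (σ√T) = (ln(174.49/173.44) + (0.0505+0.1497²/2)·1.7532) / 0.198215 = (0.006036 + 0.108181) / 0.198215 = 0.576226
d₂ = d₁ − σ√T = 0.576226 − 0.198215 = 0.378011
e^{−rT} = 0.915270
N(−d₁) = 0.282231,  N(−d₂) = 0.352711
Put price V = K·e^{−rT}·N(−d₂) − S·N(−d₁) = 55.990915 − 49.246496 = 6.744418
ρ = −K·T·e^{−rT}·N(−d₂) = -98.163271

price = 6.744418
ρ = -98.163271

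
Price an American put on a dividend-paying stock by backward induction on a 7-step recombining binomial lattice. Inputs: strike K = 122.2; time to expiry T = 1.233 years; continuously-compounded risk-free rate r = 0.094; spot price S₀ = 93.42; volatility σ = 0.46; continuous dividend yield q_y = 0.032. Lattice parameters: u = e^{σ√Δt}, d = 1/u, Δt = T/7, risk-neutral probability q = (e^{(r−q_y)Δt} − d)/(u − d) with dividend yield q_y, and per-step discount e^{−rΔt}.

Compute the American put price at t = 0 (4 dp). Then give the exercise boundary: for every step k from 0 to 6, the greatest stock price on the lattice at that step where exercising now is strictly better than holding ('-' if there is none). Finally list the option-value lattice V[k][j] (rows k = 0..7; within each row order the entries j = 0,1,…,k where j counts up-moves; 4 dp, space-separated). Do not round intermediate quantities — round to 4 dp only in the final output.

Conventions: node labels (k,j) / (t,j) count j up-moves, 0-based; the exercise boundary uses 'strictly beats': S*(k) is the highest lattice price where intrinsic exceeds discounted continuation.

params: Δt=0.17614 u=1.21295 d=0.82443 q=0.48015 e^(-rΔt)=0.98358
t_7 payoffs: 98.0160 86.6191 69.8513 45.1814 8.8858 0.0000 0.0000 0.0000
t_6: node(6,0) S=29.3341 payoff=92.8659 vs cont=91.0241 → 92.8659 [stop]  node(6,1) S=43.1580 payoff=79.0420 vs cont=77.2779 → 79.0420 [stop]  node(6,2) S=63.4967 payoff=58.7033 vs cont=57.0536 → 58.7033 [stop]  node(6,3) S=93.4200 payoff=28.7800 vs cont=27.2984 → 28.7800 [stop]  node(6,4) S=137.4450 payoff=0.0000 vs cont=4.5434 → 4.5434 [wait]  node(6,5) S=202.2171 payoff=0.0000 vs cont=0.0000 → 0.0000 [wait]  node(6,6) S=297.5137 payoff=0.0000 vs cont=0.0000 → 0.0000 [wait]  ⇒ S*(6)=93.4200
t_5: node(5,0) S=35.5809 payoff=86.6191 vs cont=84.8124 → 86.6191 [stop]  node(5,1) S=52.3487 payoff=69.8513 vs cont=68.1388 → 69.8513 [stop]  node(5,2) S=77.0186 payoff=45.1814 vs cont=43.6077 → 45.1814 [stop]  node(5,3) S=113.3142 payoff=8.8858 vs cont=16.8614 → 16.8614 [wait]  node(5,4) S=166.7145 payoff=0.0000 vs cont=2.3231 → 2.3231 [wait]  node(5,5) S=245.2802 payoff=0.0000 vs cont=0.0000 → 0.0000 [wait]  ⇒ S*(5)=77.0186
t_4: node(4,0) S=43.1580 payoff=79.0420 vs cont=77.2779 → 79.0420 [stop]  node(4,1) S=63.4967 payoff=58.7033 vs cont=57.0536 → 58.7033 [stop]  node(4,2) S=93.4200 payoff=28.7800 vs cont=31.0650 → 31.0650 [wait]  node(4,3) S=137.4450 payoff=0.0000 vs cont=9.7186 → 9.7186 [wait]  node(4,4) S=202.2171 payoff=0.0000 vs cont=1.1879 → 1.1879 [wait]  ⇒ S*(4)=63.4967
t_3: node(3,0) S=52.3487 payoff=69.8513 vs cont=68.1388 → 69.8513 [stop]  node(3,1) S=77.0186 payoff=45.1814 vs cont=44.6868 → 45.1814 [stop]  node(3,2) S=113.3142 payoff=8.8858 vs cont=20.4738 → 20.4738 [wait]  node(3,3) S=166.7145 payoff=0.0000 vs cont=5.5303 → 5.5303 [wait]  ⇒ S*(3)=77.0186
t_2: node(2,0) S=63.4967 payoff=58.7033 vs cont=57.0536 → 58.7033 [stop]  node(2,1) S=93.4200 payoff=28.7800 vs cont=32.7710 → 32.7710 [wait]  node(2,2) S=137.4450 payoff=0.0000 vs cont=13.0803 → 13.0803 [wait]  ⇒ S*(2)=63.4967
t_1: node(1,0) S=77.0186 payoff=45.1814 vs cont=45.4925 → 45.4925 [wait]  node(1,1) S=113.3142 payoff=8.8858 vs cont=22.9337 → 22.9337 [wait]  ⇒ S*(1)=-
t_0: node(0,0) S=93.4200 payoff=28.7800 vs cont=34.0918 → 34.0918 [wait]  ⇒ S*(0)=-

price = 34.0918
boundary = - - 63.4967 77.0186 63.4967 77.0186 93.4200
tree:
34.0918
45.4925 22.9337
58.7033 32.7710 13.0803
69.8513 45.1814 20.4738 5.5303
79.0420 58.7033 31.0650 9.7186 1.1879
86.6191 69.8513 45.1814 16.8614 2.3231 0.0000
92.8659 79.0420 58.7033 28.7800 4.5434 0.0000 0.0000
98.0160 86.6191 69.8513 45.1814 8.8858 0.0000 0.0000 0.0000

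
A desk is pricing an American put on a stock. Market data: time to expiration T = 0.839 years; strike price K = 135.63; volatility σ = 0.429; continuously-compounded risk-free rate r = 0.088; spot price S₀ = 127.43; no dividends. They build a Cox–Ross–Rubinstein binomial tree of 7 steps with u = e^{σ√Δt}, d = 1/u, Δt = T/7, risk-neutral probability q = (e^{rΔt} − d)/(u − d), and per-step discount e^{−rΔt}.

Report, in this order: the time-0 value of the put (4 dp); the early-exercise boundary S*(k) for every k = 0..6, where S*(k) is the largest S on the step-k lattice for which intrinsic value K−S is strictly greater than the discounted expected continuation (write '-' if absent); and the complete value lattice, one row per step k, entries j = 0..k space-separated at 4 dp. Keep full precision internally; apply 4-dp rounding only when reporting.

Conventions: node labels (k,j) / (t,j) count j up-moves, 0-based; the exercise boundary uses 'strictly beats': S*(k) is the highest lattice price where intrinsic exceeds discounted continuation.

Δt=0.11986  u=1.16012  d=0.86198  q=0.49850  discount=0.98951
step 7 (expiry): payoffs max(K−S,0) = 90.5735 74.9897 54.0158 25.7877 0.0000 0.0000 0.0000 0.0000
step 6: (k=6,j=0): S=52.2708, K−S=83.3592, hold=81.9361 ⇒ V=83.3592 exercise | (k=6,j=1): S=70.3499, K−S=65.2801, hold=63.8571 ⇒ V=65.2801 exercise | (k=6,j=2): S=94.6820, K−S=40.9480, hold=39.5249 ⇒ V=40.9480 exercise | (k=6,j=3): S=127.4300, K−S=8.2000, hold=12.7968 ⇒ V=12.7968 continue | (k=6,j=4): S=171.5046, K−S=0.0000, hold=0.0000 ⇒ V=0.0000 continue | (k=6,j=5): S=230.8234, K−S=0.0000, hold=0.0000 ⇒ V=0.0000 continue | (k=6,j=6): S=310.6591, K−S=0.0000, hold=0.0000 ⇒ V=0.0000 continue  boundary S*=94.6820
step 5: (k=5,j=0): S=60.6403, K−S=74.9897, hold=73.5667 ⇒ V=74.9897 exercise | (k=5,j=1): S=81.6142, K−S=54.0158, hold=52.5928 ⇒ V=54.0158 exercise | (k=5,j=2): S=109.8423, K−S=25.7877, hold=26.6321 ⇒ V=26.6321 continue | (k=5,j=3): S=147.8338, K−S=0.0000, hold=6.3502 ⇒ V=6.3502 continue | (k=5,j=4): S=198.9655, K−S=0.0000, hold=0.0000 ⇒ V=0.0000 continue | (k=5,j=5): S=267.7824, K−S=0.0000, hold=0.0000 ⇒ V=0.0000 continue  boundary S*=81.6142
step 4: (k=4,j=0): S=70.3499, K−S=65.2801, hold=63.8571 ⇒ V=65.2801 exercise | (k=4,j=1): S=94.6820, K−S=40.9480, hold=39.9415 ⇒ V=40.9480 exercise | (k=4,j=2): S=127.4300, K−S=8.2000, hold=16.3482 ⇒ V=16.3482 continue | (k=4,j=3): S=171.5046, K−S=0.0000, hold=3.1512 ⇒ V=3.1512 continue | (k=4,j=4): S=230.8234, K−S=0.0000, hold=0.0000 ⇒ V=0.0000 continue  boundary S*=94.6820
step 3: (k=3,j=0): S=81.6142, K−S=54.0158, hold=52.5928 ⇒ V=54.0158 exercise | (k=3,j=1): S=109.8423, K−S=25.7877, hold=28.3839 ⇒ V=28.3839 continue | (k=3,j=2): S=147.8338, K−S=0.0000, hold=9.6670 ⇒ V=9.6670 continue | (k=3,j=3): S=198.9655, K−S=0.0000, hold=1.5637 ⇒ V=1.5637 continue  boundary S*=81.6142
step 2: (k=2,j=0): S=94.6820, K−S=40.9480, hold=40.8056 ⇒ V=40.9480 exercise | (k=2,j=1): S=127.4300, K−S=8.2000, hold=18.8536 ⇒ V=18.8536 continue | (k=2,j=2): S=171.5046, K−S=0.0000, hold=5.5684 ⇒ V=5.5684 continue  boundary S*=94.6820
step 1: (k=1,j=0): S=109.8423, K−S=25.7877, hold=29.6198 ⇒ V=29.6198 continue | (k=1,j=1): S=147.8338, K−S=0.0000, hold=12.1026 ⇒ V=12.1026 continue  boundary S*=-
step 0: (k=0,j=0): S=127.4300, K−S=8.2000, hold=20.6682 ⇒ V=20.6682 continue  boundary S*=-

price = 20.6682
boundary = - - 94.6820 81.6142 94.6820 81.6142 94.6820
tree:
20.6682
29.6198 12.1026
40.9480 18.8536 5.5684
54.0158 28.3839 9.6670 1.5637
65.2801 40.9480 16.3482 3.1512 0.0000
74.9897 54.0158 26.6321 6.3502 0.0000 0.0000
83.3592 65.2801 40.9480 12.7968 0.0000 0.0000 0.0000
90.5735 74.9897 54.0158 25.7877 0.0000 0.0000 0.0000 0.0000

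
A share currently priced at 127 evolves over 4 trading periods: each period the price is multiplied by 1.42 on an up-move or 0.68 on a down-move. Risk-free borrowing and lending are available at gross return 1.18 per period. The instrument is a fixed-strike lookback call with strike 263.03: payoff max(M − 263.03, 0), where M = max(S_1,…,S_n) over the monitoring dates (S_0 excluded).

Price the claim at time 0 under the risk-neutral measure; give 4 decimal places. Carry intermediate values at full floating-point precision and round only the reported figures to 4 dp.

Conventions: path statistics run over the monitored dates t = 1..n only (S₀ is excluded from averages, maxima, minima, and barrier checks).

Risk-neutral up-probability p* = (R−d)/(u−d) = (1.18−0.68)/(1.42−0.68) = 0.6757; the claim prices as the p*-weighted sum of path payoffs discounted by R^4.
Enumerate all 2^4 = 16 price paths (U = up ×1.42, D = down ×0.68); each path with k up-moves has probability p*^k·(1−p*)^(4−k).
DDDD: M=86.3600, payoff=0.0000, prob=0.011064
UDDD: M=180.3400, payoff=0.0000, prob=0.023050
DUDD: M=122.6312, payoff=0.0000, prob=0.023050
UUDD: M=256.0828, payoff=0.0000, prob=0.048021
DDUD: M=86.3600, payoff=0.0000, prob=0.023050
UDUD: M=180.3400, payoff=0.0000, prob=0.048021
DUUD: M=174.1363, payoff=0.0000, prob=0.048021
UUUD: M=363.6376, payoff=100.6076, prob=0.100045
DDDU: M=86.3600, payoff=0.0000, prob=0.023050
UDDU: M=180.3400, payoff=0.0000, prob=0.048021
DUDU: M=122.6312, payoff=0.0000, prob=0.048021
UUDU: M=256.0828, payoff=0.0000, prob=0.100045
DDUU: M=118.4127, payoff=0.0000, prob=0.048021
UDUU: M=247.2736, payoff=0.0000, prob=0.100045
DUUU: M=247.2736, payoff=0.0000, prob=0.100045
UUUU: M=516.3654, payoff=253.3354, prob=0.208427
Price = Σ prob·payoff / R^4 = 62.867088 / 1.938778 = 32.4261

price = 32.4261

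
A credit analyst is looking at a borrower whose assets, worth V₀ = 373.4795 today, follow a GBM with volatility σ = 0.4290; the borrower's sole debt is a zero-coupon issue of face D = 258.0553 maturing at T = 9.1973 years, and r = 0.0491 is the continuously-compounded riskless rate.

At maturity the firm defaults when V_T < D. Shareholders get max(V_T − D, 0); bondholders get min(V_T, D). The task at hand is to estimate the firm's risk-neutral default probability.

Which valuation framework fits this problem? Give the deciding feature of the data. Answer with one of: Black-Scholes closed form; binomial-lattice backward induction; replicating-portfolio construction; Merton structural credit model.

framework: Merton structural credit model

Key observation: with the firm-asset dynamics (V₀ = 373.4795) and a single zero-coupon liability of face 258.0553 given, debt value, spread, and default probability all derive from the option view of the balance sheet.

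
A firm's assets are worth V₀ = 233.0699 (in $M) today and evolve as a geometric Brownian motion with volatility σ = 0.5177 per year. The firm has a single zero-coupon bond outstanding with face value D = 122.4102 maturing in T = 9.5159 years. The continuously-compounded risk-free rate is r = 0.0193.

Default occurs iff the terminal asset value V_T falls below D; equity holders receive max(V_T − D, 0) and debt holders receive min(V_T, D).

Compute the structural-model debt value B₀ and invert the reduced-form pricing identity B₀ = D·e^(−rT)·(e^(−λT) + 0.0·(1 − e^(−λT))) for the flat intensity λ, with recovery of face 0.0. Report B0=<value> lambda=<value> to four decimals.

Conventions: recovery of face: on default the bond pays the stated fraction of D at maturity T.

Apply the equity-as-call identities (strike 122.4102, horizon 9.5159 years):
d₁ = [ln(V₀/D) + (r + σ²/2)T] / (σ√T)
   = [ln(233.0699/122.4102) + (0.0193 + 0.5·0.5177²)·9.5159] / (0.5177·√9.5159)
   = [0.643961 + 1.458851] / 1.596993 = 1.316732
d₂ = d₁ − σ√T = 1.316732 − 1.596993 = -0.280262
N(d₁) = 0.906036,  N(d₂) = 0.389638,  e^(−rT) = 0.832221
E₀ = V₀·N(d₁) − D·e^(−rT)·N(d₂)
   = 233.0699·0.906036 − 122.4102·0.832221·0.389638 = 171.476263
B₀ = V₀ − E₀ = 233.0699 − 171.476263 = 61.593637
e^(−λT) = (B₀·e^(rT)/D − 0)/(1 − 0) = (61.5936·1.201603/122.4102 − 0)/1 = 0.60461532
λ = −ln(0.60461532)/9.5159 = 0.052876

B0=61.5936 lambda=0.0529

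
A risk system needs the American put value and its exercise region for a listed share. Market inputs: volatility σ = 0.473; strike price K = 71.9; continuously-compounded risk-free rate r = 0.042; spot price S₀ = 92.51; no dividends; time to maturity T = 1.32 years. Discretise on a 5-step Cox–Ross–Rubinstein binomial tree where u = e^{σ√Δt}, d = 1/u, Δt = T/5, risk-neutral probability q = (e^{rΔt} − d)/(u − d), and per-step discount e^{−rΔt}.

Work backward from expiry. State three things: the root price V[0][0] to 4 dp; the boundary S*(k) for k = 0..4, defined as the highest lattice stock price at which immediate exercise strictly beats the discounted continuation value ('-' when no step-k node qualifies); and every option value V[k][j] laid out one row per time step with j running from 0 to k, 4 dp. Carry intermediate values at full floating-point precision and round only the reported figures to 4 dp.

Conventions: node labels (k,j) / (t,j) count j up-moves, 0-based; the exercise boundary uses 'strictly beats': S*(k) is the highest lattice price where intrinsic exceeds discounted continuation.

Δt=0.26400  u=1.27511  d=0.78425  q=0.46225  discount=0.98897
step 5 (expiry): payoffs max(K−S,0) = 44.4557 27.2783 0.0000 0.0000 0.0000 0.0000
step 4: (k=4,j=0): S=34.9945, K−S=36.9055, hold=36.1127 ⇒ V=36.9055 exercise | (k=4,j=1): S=56.8976, K−S=15.0024, hold=14.5070 ⇒ V=15.0024 exercise | (k=4,j=2): S=92.5100, K−S=0.0000, hold=0.0000 ⇒ V=0.0000 continue | (k=4,j=3): S=150.4123, K−S=0.0000, hold=0.0000 ⇒ V=0.0000 continue | (k=4,j=4): S=244.5559, K−S=0.0000, hold=0.0000 ⇒ V=0.0000 continue  boundary S*=56.8976
step 3: (k=3,j=0): S=44.6217, K−S=27.2783, hold=26.4854 ⇒ V=27.2783 exercise | (k=3,j=1): S=72.5507, K−S=0.0000, hold=7.9785 ⇒ V=7.9785 continue | (k=3,j=2): S=117.9603, K−S=0.0000, hold=0.0000 ⇒ V=0.0000 continue | (k=3,j=3): S=191.7921, K−S=0.0000, hold=0.0000 ⇒ V=0.0000 continue  boundary S*=44.6217
step 2: (k=2,j=0): S=56.8976, K−S=15.0024, hold=18.1545 ⇒ V=18.1545 continue | (k=2,j=1): S=92.5100, K−S=0.0000, hold=4.2431 ⇒ V=4.2431 continue | (k=2,j=2): S=150.4123, K−S=0.0000, hold=0.0000 ⇒ V=0.0000 continue  boundary S*=-
step 1: (k=1,j=0): S=72.5507, K−S=0.0000, hold=11.5946 ⇒ V=11.5946 continue | (k=1,j=1): S=117.9603, K−S=0.0000, hold=2.2566 ⇒ V=2.2566 continue  boundary S*=-
step 0: (k=0,j=0): S=92.5100, K−S=0.0000, hold=7.1978 ⇒ V=7.1978 continue  boundary S*=-

price = 7.1978
boundary = - - - 44.6217 56.8976
tree:
7.1978
11.5946 2.2566
18.1545 4.2431 0.0000
27.2783 7.9785 0.0000 0.0000
36.9055 15.0024 0.0000 0.0000 0.0000
44.4557 27.2783 0.0000 0.0000 0.0000 0.0000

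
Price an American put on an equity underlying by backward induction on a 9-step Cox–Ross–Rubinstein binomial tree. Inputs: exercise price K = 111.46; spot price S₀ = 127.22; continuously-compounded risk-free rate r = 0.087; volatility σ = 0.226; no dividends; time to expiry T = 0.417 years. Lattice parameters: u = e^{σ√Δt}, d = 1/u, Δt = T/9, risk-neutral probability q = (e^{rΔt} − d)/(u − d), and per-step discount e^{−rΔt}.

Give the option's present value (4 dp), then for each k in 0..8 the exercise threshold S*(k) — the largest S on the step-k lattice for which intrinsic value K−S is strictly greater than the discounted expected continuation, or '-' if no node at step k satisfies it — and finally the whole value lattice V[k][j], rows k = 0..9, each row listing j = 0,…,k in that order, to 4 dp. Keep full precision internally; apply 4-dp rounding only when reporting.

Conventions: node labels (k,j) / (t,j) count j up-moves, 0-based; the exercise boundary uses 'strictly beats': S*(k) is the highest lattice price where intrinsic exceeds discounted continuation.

Δt=0.04633, u=1.04985, d=0.95252, q=0.52934, disc=e^(-rΔt)=0.99598
k=9 terminal: V=max(K-S,0) → 29.3471 20.9564 11.7084 1.5153 0.0000 0.0000 0.0000 0.0000 0.0000 0.0000
k=8: j=0 S=86.2062 intr=25.2538 cont=24.8054 V=25.2538[EX]; j=1 S=95.0152 intr=16.4448 cont=15.9965 V=16.4448[EX]; j=2 S=104.7242 intr=6.7358 cont=6.2874 V=6.7358[EX]; j=3 S=115.4254 intr=0.0000 cont=0.7103 V=0.7103[hold]; j=4 S=127.2200 intr=0.0000 cont=0.0000 V=0.0000[hold]; j=5 S=140.2199 intr=0.0000 cont=0.0000 V=0.0000[hold]; j=6 S=154.5481 intr=0.0000 cont=0.0000 V=0.0000[hold]; j=7 S=170.3405 intr=0.0000 cont=0.0000 V=0.0000[hold]; j=8 S=187.7466 intr=0.0000 cont=0.0000 V=0.0000[hold]  S*(8)=104.7242
k=7: j=0 S=90.5036 intr=20.9564 cont=20.5080 V=20.9564[EX]; j=1 S=99.7516 intr=11.7084 cont=11.2600 V=11.7084[EX]; j=2 S=109.9447 intr=1.5153 cont=3.5320 V=3.5320[hold]; j=3 S=121.1793 intr=0.0000 cont=0.3330 V=0.3330[hold]; j=4 S=133.5619 intr=0.0000 cont=0.0000 V=0.0000[hold]; j=5 S=147.2098 intr=0.0000 cont=0.0000 V=0.0000[hold]; j=6 S=162.2523 intr=0.0000 cont=0.0000 V=0.0000[hold]; j=7 S=178.8319 intr=0.0000 cont=0.0000 V=0.0000[hold]  S*(7)=99.7516
k=6: j=0 S=95.0152 intr=16.4448 cont=15.9965 V=16.4448[EX]; j=1 S=104.7242 intr=6.7358 cont=7.3506 V=7.3506[hold]; j=2 S=115.4254 intr=0.0000 cont=1.8312 V=1.8312[hold]; j=3 S=127.2200 intr=0.0000 cont=0.1561 V=0.1561[hold]; j=4 S=140.2199 intr=0.0000 cont=0.0000 V=0.0000[hold]; j=5 S=154.5481 intr=0.0000 cont=0.0000 V=0.0000[hold]; j=6 S=170.3405 intr=0.0000 cont=0.0000 V=0.0000[hold]  S*(6)=95.0152
k=5: j=0 S=99.7516 intr=11.7084 cont=11.5841 V=11.7084[EX]; j=1 S=109.9447 intr=1.5153 cont=4.4112 V=4.4112[hold]; j=2 S=121.1793 intr=0.0000 cont=0.9407 V=0.9407[hold]; j=3 S=133.5619 intr=0.0000 cont=0.0732 V=0.0732[hold]; j=4 S=147.2098 intr=0.0000 cont=0.0000 V=0.0000[hold]; j=5 S=162.2523 intr=0.0000 cont=0.0000 V=0.0000[hold]  S*(5)=99.7516
k=4: j=0 S=104.7242 intr=6.7358 cont=7.8141 V=7.8141[hold]; j=1 S=115.4254 intr=0.0000 cont=2.5638 V=2.5638[hold]; j=2 S=127.2200 intr=0.0000 cont=0.4796 V=0.4796[hold]; j=3 S=140.2199 intr=0.0000 cont=0.0343 V=0.0343[hold]; j=4 S=154.5481 intr=0.0000 cont=0.0000 V=0.0000[hold]  S*(4)=-
k=3: j=0 S=109.9447 intr=1.5153 cont=5.0147 V=5.0147[hold]; j=1 S=121.1793 intr=0.0000 cont=1.4546 V=1.4546[hold]; j=2 S=133.5619 intr=0.0000 cont=0.2429 V=0.2429[hold]; j=3 S=147.2098 intr=0.0000 cont=0.0161 V=0.0161[hold]  S*(3)=-
k=2: j=0 S=115.4254 intr=0.0000 cont=3.1176 V=3.1176[hold]; j=1 S=127.2200 intr=0.0000 cont=0.8099 V=0.8099[hold]; j=2 S=140.2199 intr=0.0000 cont=0.1223 V=0.1223[hold]  S*(2)=-
k=1: j=0 S=121.1793 intr=0.0000 cont=1.8884 V=1.8884[hold]; j=1 S=133.5619 intr=0.0000 cont=0.4442 V=0.4442[hold]  S*(1)=-
k=0: j=0 S=127.2200 intr=0.0000 cont=1.1194 V=1.1194[hold]  S*(0)=-

price = 1.1194
boundary = - - - - - 99.7516 95.0152 99.7516 104.7242
tree:
1.1194
1.8884 0.4442
3.1176 0.8099 0.1223
5.0147 1.4546 0.2429 0.0161
7.8141 2.5638 0.4796 0.0343 0.0000
11.7084 4.4112 0.9407 0.0732 0.0000 0.0000
16.4448 7.3506 1.8312 0.1561 0.0000 0.0000 0.0000
20.9564 11.7084 3.5320 0.3330 0.0000 0.0000 0.0000 0.0000
25.2538 16.4448 6.7358 0.7103 0.0000 0.0000 0.0000 0.0000 0.0000
29.3471 20.9564 11.7084 1.5153 0.0000 0.0000 0.0000 0.0000 0.0000 0.0000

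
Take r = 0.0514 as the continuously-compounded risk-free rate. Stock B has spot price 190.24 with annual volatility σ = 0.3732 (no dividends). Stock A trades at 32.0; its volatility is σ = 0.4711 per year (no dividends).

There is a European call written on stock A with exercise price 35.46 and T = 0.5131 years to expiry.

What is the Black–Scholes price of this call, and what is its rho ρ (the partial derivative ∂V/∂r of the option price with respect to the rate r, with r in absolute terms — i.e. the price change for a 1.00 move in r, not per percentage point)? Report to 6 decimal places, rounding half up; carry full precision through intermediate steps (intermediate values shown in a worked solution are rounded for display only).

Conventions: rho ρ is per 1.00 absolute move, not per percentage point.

σ√T = 0.4711·√0.5131 = 0.337454
d₁ = (ln(S/K) + (r+σ²/2)T) / (σ√T) = (ln(32.0/35.46) + (0.0514+0.4711²/2)·0.5131) / 0.337454 = (-0.102669 + 0.083311) / 0.337454 = -0.057367
d₂ = d₁ − σ√T = -0.057367 − 0.337454 = -0.394820
e^{−rT} = 0.973971
N(d₁) = 0.477127,  N(d₂) = 0.346488
Call price V = S·N(d₁) − K·e^{−rT}·N(d₂) = 15.268050 − 11.966657 = 3.301393
ρ = K·T·e^{−rT}·N(d₂) = 6.140092

price = 3.301393
ρ = 6.140092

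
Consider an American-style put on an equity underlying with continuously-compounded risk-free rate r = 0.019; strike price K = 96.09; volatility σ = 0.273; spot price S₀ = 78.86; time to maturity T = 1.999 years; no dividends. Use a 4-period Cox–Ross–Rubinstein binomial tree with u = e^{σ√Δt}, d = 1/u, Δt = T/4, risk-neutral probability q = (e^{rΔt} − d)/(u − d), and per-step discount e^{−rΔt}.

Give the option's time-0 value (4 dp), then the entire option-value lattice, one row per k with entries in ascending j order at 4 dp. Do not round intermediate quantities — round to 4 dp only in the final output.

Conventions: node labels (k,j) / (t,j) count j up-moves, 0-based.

Δt=0.49975  u=1.21287  d=0.82449  q=0.47647  discount=0.99055
step 4 (expiry): payoffs max(K−S,0) = 59.6486 42.4824 17.2300 0.0000 0.0000
k=3: (k=3,j=0): S=44.1988, K−S=51.8912, hold=50.9831 ⇒ V=51.8912 exercise | (k=3,j=1): S=65.0192, K−S=31.0708, hold=30.1627 ⇒ V=31.0708 exercise | (k=3,j=2): S=95.6472, K−S=0.4428, hold=8.9352 ⇒ V=8.9352 continue | (k=3,j=3): S=140.7028, K−S=0.0000, hold=0.0000 ⇒ V=0.0000 continue
k=2: (k=2,j=0): S=53.6076, K−S=42.4824, hold=41.5743 ⇒ V=42.4824 exercise | (k=2,j=1): S=78.8600, K−S=17.2300, hold=20.3300 ⇒ V=20.3300 continue | (k=2,j=2): S=116.0079, K−S=0.0000, hold=4.6337 ⇒ V=4.6337 continue
k=1: (k=1,j=0): S=65.0192, K−S=31.0708, hold=31.6258 ⇒ V=31.6258 continue | (k=1,j=1): S=95.6472, K−S=0.4428, hold=12.7298 ⇒ V=12.7298 continue
k=0: (k=0,j=0): S=78.8600, K−S=17.2300, hold=22.4087 ⇒ V=22.4087 continue

price = 22.4087
tree:
22.4087
31.6258 12.7298
42.4824 20.3300 4.6337
51.8912 31.0708 8.9352 0.0000
59.6486 42.4824 17.2300 0.0000 0.0000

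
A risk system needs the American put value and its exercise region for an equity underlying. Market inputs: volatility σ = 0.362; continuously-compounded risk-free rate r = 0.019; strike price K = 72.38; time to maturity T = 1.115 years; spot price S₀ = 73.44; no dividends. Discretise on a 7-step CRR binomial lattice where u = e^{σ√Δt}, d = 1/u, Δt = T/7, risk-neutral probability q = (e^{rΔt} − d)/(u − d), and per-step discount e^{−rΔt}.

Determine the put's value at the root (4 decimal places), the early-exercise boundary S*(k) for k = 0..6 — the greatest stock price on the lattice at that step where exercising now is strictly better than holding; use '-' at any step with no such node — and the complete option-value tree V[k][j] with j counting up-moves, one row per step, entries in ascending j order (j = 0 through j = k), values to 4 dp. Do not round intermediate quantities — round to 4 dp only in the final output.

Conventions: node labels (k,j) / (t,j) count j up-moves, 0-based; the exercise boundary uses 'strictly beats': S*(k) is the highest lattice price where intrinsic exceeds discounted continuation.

price = 10.2208
boundary = - - - - 41.2051 47.6098 55.0101
tree:
10.2208
14.2401 5.8330
19.2199 8.8138 2.5678
25.0002 12.9386 4.3000 0.6650
31.1749 18.3187 7.0604 1.2690 0.0000
36.7180 24.7702 11.2879 2.4218 0.0000 0.0000
41.5154 31.1749 17.3699 4.6215 0.0000 0.0000 0.0000
45.6674 36.7180 24.7702 8.8195 0.0000 0.0000 0.0000 0.0000

Δt=0.15929, u=1.15543, d=0.86548, q=0.47440, disc=e^(-rΔt)=0.99698
k=7 terminal: V=max(K-S,0) → 45.6674 36.7180 24.7702 8.8195 0.0000 0.0000 0.0000 0.0000
k=6: j=0 S=30.8646 intr=41.5154 cont=41.2967 V=41.5154[EX]; j=1 S=41.2051 intr=31.1749 cont=30.9561 V=31.1749[EX]; j=2 S=55.0101 intr=17.3699 cont=17.1512 V=17.3699[EX]; j=3 S=73.4400 intr=0.0000 cont=4.6215 V=4.6215[hold]; j=4 S=98.0445 intr=0.0000 cont=0.0000 V=0.0000[hold]; j=5 S=130.8922 intr=0.0000 cont=0.0000 V=0.0000[hold]; j=6 S=174.7449 intr=0.0000 cont=0.0000 V=0.0000[hold]  S*(6)=55.0101
k=5: j=0 S=35.6620 intr=36.7180 cont=36.4992 V=36.7180[EX]; j=1 S=47.6098 intr=24.7702 cont=24.5514 V=24.7702[EX]; j=2 S=63.5605 intr=8.8195 cont=11.2879 V=11.2879[hold]; j=3 S=84.8551 intr=0.0000 cont=2.4218 V=2.4218[hold]; j=4 S=113.2840 intr=0.0000 cont=0.0000 V=0.0000[hold]; j=5 S=151.2374 intr=0.0000 cont=0.0000 V=0.0000[hold]  S*(5)=47.6098
k=4: j=0 S=41.2051 intr=31.1749 cont=30.9561 V=31.1749[EX]; j=1 S=55.0101 intr=17.3699 cont=18.3187 V=18.3187[hold]; j=2 S=73.4400 intr=0.0000 cont=7.0604 V=7.0604[hold]; j=3 S=98.0445 intr=0.0000 cont=1.2690 V=1.2690[hold]; j=4 S=130.8922 intr=0.0000 cont=0.0000 V=0.0000[hold]  S*(4)=41.2051
k=3: j=0 S=47.6098 intr=24.7702 cont=25.0002 V=25.0002[hold]; j=1 S=63.5605 intr=8.8195 cont=12.9386 V=12.9386[hold]; j=2 S=84.8551 intr=0.0000 cont=4.3000 V=4.3000[hold]; j=3 S=113.2840 intr=0.0000 cont=0.6650 V=0.6650[hold]  S*(3)=-
k=2: j=0 S=55.0101 intr=17.3699 cont=19.2199 V=19.2199[hold]; j=1 S=73.4400 intr=0.0000 cont=8.8138 V=8.8138[hold]; j=2 S=98.0445 intr=0.0000 cont=2.5678 V=2.5678[hold]  S*(2)=-
k=1: j=0 S=63.5605 intr=8.8195 cont=14.2401 V=14.2401[hold]; j=1 S=84.8551 intr=0.0000 cont=5.8330 V=5.8330[hold]  S*(1)=-
k=0: j=0 S=73.4400 intr=0.0000 cont=10.2208 V=10.2208[hold]  S*(0)=-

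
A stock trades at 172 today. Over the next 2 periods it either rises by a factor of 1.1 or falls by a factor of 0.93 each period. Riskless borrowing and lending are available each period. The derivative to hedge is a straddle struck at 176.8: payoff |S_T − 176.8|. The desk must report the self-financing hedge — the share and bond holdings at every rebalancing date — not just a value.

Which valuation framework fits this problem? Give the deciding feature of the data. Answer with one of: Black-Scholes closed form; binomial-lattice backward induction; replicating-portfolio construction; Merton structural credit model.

framework: replicating-portfolio construction

Key observation: the mandate to exhibit the hedge at every date and state singles out the replicating-portfolio construction on the 2-period tree with factors 1.1 and 0.93 from 172.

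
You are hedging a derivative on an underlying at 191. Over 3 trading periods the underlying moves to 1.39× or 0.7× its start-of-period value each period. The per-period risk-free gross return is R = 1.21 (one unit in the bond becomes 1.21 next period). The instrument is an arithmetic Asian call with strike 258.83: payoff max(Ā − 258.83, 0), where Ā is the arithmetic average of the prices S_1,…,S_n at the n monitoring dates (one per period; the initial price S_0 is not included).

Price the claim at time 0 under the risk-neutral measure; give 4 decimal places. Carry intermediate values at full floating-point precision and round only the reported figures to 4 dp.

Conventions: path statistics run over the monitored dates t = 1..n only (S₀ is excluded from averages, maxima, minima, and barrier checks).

price = 31.3066

No-arbitrage gives p* = (R−d)/(u−d) = 0.7391: enumerate every path, weight its payoff by its p*-probability, and discount by R^3.
Enumerate all 2^3 = 8 price paths (U = up ×1.39, D = down ×0.7); each path with k up-moves has probability p*^k·(1−p*)^(3−k).
DDD: Ā=97.6010, payoff=0.0000, prob=0.017753
UDD: Ā=193.8077, payoff=0.0000, prob=0.050300
DUD: Ā=149.8777, payoff=0.0000, prob=0.050300
UUD: Ā=297.6143, payoff=38.7843, prob=0.142517
DDU: Ā=119.1267, payoff=0.0000, prob=0.050300
UDU: Ā=236.5516, payoff=0.0000, prob=0.142517
DUU: Ā=192.6216, payoff=0.0000, prob=0.142517
UUU: Ā=382.4914, payoff=123.6614, prob=0.403797
Price = Σ prob·payoff / R^3 = 55.461546 / 1.771561 = 31.3066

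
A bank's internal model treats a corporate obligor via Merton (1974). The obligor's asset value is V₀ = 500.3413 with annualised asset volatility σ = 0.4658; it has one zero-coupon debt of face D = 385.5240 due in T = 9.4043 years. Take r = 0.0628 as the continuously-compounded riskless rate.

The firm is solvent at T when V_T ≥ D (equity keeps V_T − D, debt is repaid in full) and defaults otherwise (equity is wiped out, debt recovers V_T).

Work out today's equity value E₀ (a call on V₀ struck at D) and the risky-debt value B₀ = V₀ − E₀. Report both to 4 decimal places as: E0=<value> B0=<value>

Work the structural quantities from V₀ = 500.3413 against face 385.5240:
d₁ = [ln(V₀/D) + (r + σ²/2)T] / (σ√T)
   = [ln(500.3413/385.5240) + (0.0628 + 0.5·0.4658²)·9.4043] / (0.4658·√9.4043)
   = [0.260687 + 1.610814] / 1.428442 = 1.310169
d₂ = d₁ − σ√T = 1.310169 − 1.428442 = -0.118273
N(d₁) = 0.904931,  N(d₂) = 0.452926,  e^(−rT) = 0.554000
E₀ = V₀·N(d₁) − D·e^(−rT)·N(d₂)
   = 500.3413·0.904931 − 385.5240·0.554000·0.452926 = 356.038163
B₀ = V₀ − E₀ = 500.3413 − 356.038163 = 144.303137

E0=356.0382 B0=144.3031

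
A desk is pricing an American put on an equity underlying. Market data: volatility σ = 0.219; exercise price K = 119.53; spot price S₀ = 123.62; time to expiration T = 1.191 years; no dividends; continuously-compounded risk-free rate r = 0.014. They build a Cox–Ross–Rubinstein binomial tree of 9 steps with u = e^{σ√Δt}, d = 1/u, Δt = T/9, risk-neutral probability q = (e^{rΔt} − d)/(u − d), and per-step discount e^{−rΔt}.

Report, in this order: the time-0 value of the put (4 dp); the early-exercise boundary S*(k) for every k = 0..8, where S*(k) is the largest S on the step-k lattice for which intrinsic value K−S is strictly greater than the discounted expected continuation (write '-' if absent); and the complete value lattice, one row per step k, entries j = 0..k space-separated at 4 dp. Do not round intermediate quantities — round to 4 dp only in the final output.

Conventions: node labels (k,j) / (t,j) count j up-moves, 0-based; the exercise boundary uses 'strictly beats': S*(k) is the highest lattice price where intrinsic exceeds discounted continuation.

params: Δt=0.13233 u=1.08293 d=0.92342 q=0.49172 e^(-rΔt)=0.99815
t_9 payoffs: 59.1771 48.7524 36.5270 22.1899 5.3764 0.0000 0.0000 0.0000 0.0000 0.0000
t_8: node(8,0) S=65.3577 payoff=54.1723 vs cont=53.9510 → 54.1723 [stop]  node(8,1) S=76.6470 payoff=42.8830 vs cont=42.6618 → 42.8830 [stop]  node(8,2) S=89.8862 payoff=29.6438 vs cont=29.4226 → 29.6438 [stop]  node(8,3) S=105.4122 payoff=14.1178 vs cont=13.8966 → 14.1178 [stop]  node(8,4) S=123.6200 payoff=0.0000 vs cont=2.7276 → 2.7276 [wait]  node(8,5) S=144.9728 payoff=0.0000 vs cont=0.0000 → 0.0000 [wait]  node(8,6) S=170.0140 payoff=0.0000 vs cont=0.0000 → 0.0000 [wait]  node(8,7) S=199.3804 payoff=0.0000 vs cont=0.0000 → 0.0000 [wait]  node(8,8) S=233.8193 payoff=0.0000 vs cont=0.0000 → 0.0000 [wait]  ⇒ S*(8)=105.4122
t_7: node(7,0) S=70.7776 payoff=48.7524 vs cont=48.5311 → 48.7524 [stop]  node(7,1) S=83.0030 payoff=36.5270 vs cont=36.3057 → 36.5270 [stop]  node(7,2) S=97.3401 payoff=22.1899 vs cont=21.9686 → 22.1899 [stop]  node(7,3) S=114.1536 payoff=5.3764 vs cont=8.5013 → 8.5013 [wait]  node(7,4) S=133.8714 payoff=0.0000 vs cont=1.3838 → 1.3838 [wait]  node(7,5) S=156.9949 payoff=0.0000 vs cont=0.0000 → 0.0000 [wait]  node(7,6) S=184.1126 payoff=0.0000 vs cont=0.0000 → 0.0000 [wait]  node(7,7) S=215.9143 payoff=0.0000 vs cont=0.0000 → 0.0000 [wait]  ⇒ S*(7)=97.3401
t_6: node(6,0) S=76.6470 payoff=42.8830 vs cont=42.6618 → 42.8830 [stop]  node(6,1) S=89.8862 payoff=29.6438 vs cont=29.4226 → 29.6438 [stop]  node(6,2) S=105.4122 payoff=14.1178 vs cont=15.4303 → 15.4303 [wait]  node(6,3) S=123.6200 payoff=0.0000 vs cont=4.9922 → 4.9922 [wait]  node(6,4) S=144.9728 payoff=0.0000 vs cont=0.7021 → 0.7021 [wait]  node(6,5) S=170.0140 payoff=0.0000 vs cont=0.0000 → 0.0000 [wait]  node(6,6) S=199.3804 payoff=0.0000 vs cont=0.0000 → 0.0000 [wait]  ⇒ S*(6)=89.8862
t_5: node(5,0) S=83.0030 payoff=36.5270 vs cont=36.3057 → 36.5270 [stop]  node(5,1) S=97.3401 payoff=22.1899 vs cont=22.6128 → 22.6128 [wait]  node(5,2) S=114.1536 payoff=5.3764 vs cont=10.2786 → 10.2786 [wait]  node(5,3) S=133.8714 payoff=0.0000 vs cont=2.8773 → 2.8773 [wait]  node(5,4) S=156.9949 payoff=0.0000 vs cont=0.3562 → 0.3562 [wait]  node(5,5) S=184.1126 payoff=0.0000 vs cont=0.0000 → 0.0000 [wait]  ⇒ S*(5)=83.0030
t_4: node(4,0) S=89.8862 payoff=29.6438 vs cont=29.6302 → 29.6438 [stop]  node(4,1) S=105.4122 payoff=14.1178 vs cont=16.5172 → 16.5172 [wait]  node(4,2) S=123.6200 payoff=0.0000 vs cont=6.6270 → 6.6270 [wait]  node(4,3) S=144.9728 payoff=0.0000 vs cont=1.6346 → 1.6346 [wait]  node(4,4) S=170.0140 payoff=0.0000 vs cont=0.1807 → 0.1807 [wait]  ⇒ S*(4)=89.8862
t_3: node(3,0) S=97.3401 payoff=22.1899 vs cont=23.1463 → 23.1463 [wait]  node(3,1) S=114.1536 payoff=5.3764 vs cont=11.6324 → 11.6324 [wait]  node(3,2) S=133.8714 payoff=0.0000 vs cont=4.1644 → 4.1644 [wait]  node(3,3) S=156.9949 payoff=0.0000 vs cont=0.9180 → 0.9180 [wait]  ⇒ S*(3)=-
t_2: node(2,0) S=105.4122 payoff=14.1178 vs cont=17.4523 → 17.4523 [wait]  node(2,1) S=123.6200 payoff=0.0000 vs cont=7.9455 → 7.9455 [wait]  node(2,2) S=144.9728 payoff=0.0000 vs cont=2.5633 → 2.5633 [wait]  ⇒ S*(2)=-
t_1: node(1,0) S=114.1536 payoff=5.3764 vs cont=12.7540 → 12.7540 [wait]  node(1,1) S=133.8714 payoff=0.0000 vs cont=5.2892 → 5.2892 [wait]  ⇒ S*(1)=-
t_0: node(0,0) S=123.6200 payoff=0.0000 vs cont=9.0666 → 9.0666 [wait]  ⇒ S*(0)=-

price = 9.0666
boundary = - - - - 89.8862 83.0030 89.8862 97.3401 105.4122
tree:
9.0666
12.7540 5.2892
17.4523 7.9455 2.5633
23.1463 11.6324 4.1644 0.9180
29.6438 16.5172 6.6270 1.6346 0.1807
36.5270 22.6128 10.2786 2.8773 0.3562 0.0000
42.8830 29.6438 15.4303 4.9922 0.7021 0.0000 0.0000
48.7524 36.5270 22.1899 8.5013 1.3838 0.0000 0.0000 0.0000
54.1723 42.8830 29.6438 14.1178 2.7276 0.0000 0.0000 0.0000 0.0000
59.1771 48.7524 36.5270 22.1899 5.3764 0.0000 0.0000 0.0000 0.0000 0.0000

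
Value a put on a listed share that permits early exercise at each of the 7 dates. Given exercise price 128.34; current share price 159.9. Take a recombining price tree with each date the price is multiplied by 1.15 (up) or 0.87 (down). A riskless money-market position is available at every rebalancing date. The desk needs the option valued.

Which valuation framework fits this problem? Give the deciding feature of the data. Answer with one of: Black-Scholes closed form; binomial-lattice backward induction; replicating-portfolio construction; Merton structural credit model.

Key observation: an American put (K = 128.34, S₀ = 159.9) on a 7-date tree has no closed form — the optimal stopping decision is embedded and must be resolved recursively from expiry.

framework: binomial-lattice backward induction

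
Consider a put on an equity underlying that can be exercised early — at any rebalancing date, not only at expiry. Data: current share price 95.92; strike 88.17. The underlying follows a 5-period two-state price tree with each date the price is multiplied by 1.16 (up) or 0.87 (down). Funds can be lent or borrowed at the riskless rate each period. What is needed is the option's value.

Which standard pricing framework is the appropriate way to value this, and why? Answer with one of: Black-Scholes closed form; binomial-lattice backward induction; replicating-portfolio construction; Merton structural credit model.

Key observation: with exercise allowed before expiry on a discrete up/down model (5 steps from spot 95.92), the strike-88.17 put's value must be rolled back through the tree testing early exercise at each node.

framework: binomial-lattice backward induction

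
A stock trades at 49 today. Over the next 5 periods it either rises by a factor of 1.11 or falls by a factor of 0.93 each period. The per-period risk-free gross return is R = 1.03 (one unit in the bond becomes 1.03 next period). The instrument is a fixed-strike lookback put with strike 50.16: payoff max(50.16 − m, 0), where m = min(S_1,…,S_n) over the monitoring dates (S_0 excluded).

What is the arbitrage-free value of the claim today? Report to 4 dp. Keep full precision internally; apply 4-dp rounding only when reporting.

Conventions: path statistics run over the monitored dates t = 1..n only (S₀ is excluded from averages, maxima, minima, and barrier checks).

price = 3.3904

Under the martingale measure an up-move has probability p* = 0.5556; value the claim as the probability-weighted average of per-path payoffs, discounted 5 periods at R = 1.03.
Enumerate all 2^5 = 32 price paths (U = up ×1.11, D = down ×0.93); each path with k up-moves has probability p*^k·(1−p*)^(5−k).
DDDDD: m=34.0887, payoff=16.0713, prob=0.017342
UDDDD: m=40.6865, payoff=9.4735, prob=0.021677
DUDDD: m=40.6865, payoff=9.4735, prob=0.021677
UUDDD: m=48.5614, payoff=1.5986, prob=0.027096
DDUDD: m=40.6865, payoff=9.4735, prob=0.021677
UDUDD: m=48.5614, payoff=1.5986, prob=0.027096
DUUDD: m=45.5700, payoff=4.5900, prob=0.027096
UUUDD: m=54.3900, payoff=0.0000, prob=0.033870
DDDUD: m=39.4135, payoff=10.7465, prob=0.021677
UDDUD: m=47.0419, payoff=3.1181, prob=0.027096
DUDUD: m=45.5700, payoff=4.5900, prob=0.027096
UUDUD: m=54.3900, payoff=0.0000, prob=0.033870
DDUUD: m=42.3801, payoff=7.7799, prob=0.027096
UDUUD: m=50.5827, payoff=0.0000, prob=0.033870
DUUUD: m=45.5700, payoff=4.5900, prob=0.033870
UUUUD: m=54.3900, payoff=0.0000, prob=0.042338
DDDDU: m=36.6545, payoff=13.5055, prob=0.021677
UDDDU: m=43.7490, payoff=6.4110, prob=0.027096
DUDDU: m=43.7490, payoff=6.4110, prob=0.027096
UUDDU: m=52.2165, payoff=0.0000, prob=0.033870
DDUDU: m=42.3801, payoff=7.7799, prob=0.027096
UDUDU: m=50.5827, payoff=0.0000, prob=0.033870
DUUDU: m=45.5700, payoff=4.5900, prob=0.033870
UUUDU: m=54.3900, payoff=0.0000, prob=0.042338
DDDUU: m=39.4135, payoff=10.7465, prob=0.027096
UDDUU: m=47.0419, payoff=3.1181, prob=0.033870
DUDUU: m=45.5700, payoff=4.5900, prob=0.033870
UUDUU: m=54.3900, payoff=0.0000, prob=0.042338
DDUUU: m=42.3801, payoff=7.7799, prob=0.033870
UDUUU: m=50.5827, payoff=0.0000, prob=0.042338
DUUUU: m=45.5700, payoff=4.5900, prob=0.042338
UUUUU: m=54.3900, payoff=0.0000, prob=0.052922
Price = Σ prob·payoff / R^5 = 3.930405 / 1.159274 = 3.3904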